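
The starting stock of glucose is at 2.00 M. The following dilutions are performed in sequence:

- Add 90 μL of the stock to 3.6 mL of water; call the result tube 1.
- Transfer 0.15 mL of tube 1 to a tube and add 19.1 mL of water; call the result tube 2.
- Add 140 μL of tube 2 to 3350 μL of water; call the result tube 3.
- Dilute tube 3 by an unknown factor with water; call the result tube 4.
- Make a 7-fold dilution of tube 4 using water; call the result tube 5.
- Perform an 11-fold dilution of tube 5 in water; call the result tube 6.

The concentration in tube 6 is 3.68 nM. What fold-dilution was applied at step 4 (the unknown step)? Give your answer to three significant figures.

Step 1: 90 μL + 3.6 mL = 3690 μL total → factor 3690/90 = 41
Step 2: 0.15 mL + 19.1 mL = 19.25 mL total → factor 19.25/0.15 = 128.33
Step 3: 140 μL + 3350 μL = 3490 μL total → factor 3490/140 = 24.929
Step 4: unknown factor x
Step 5: 7-fold → factor 7
Step 6: 11-fold → factor 11
Product of known-step factors = 1.01 × 10^7
Overall factor = 2.00 M / (3.68 nM) = 5.4348 × 10^8
x = 5.4348 × 10^8 / 1.01 × 10^7 = 53.8

53.8-fold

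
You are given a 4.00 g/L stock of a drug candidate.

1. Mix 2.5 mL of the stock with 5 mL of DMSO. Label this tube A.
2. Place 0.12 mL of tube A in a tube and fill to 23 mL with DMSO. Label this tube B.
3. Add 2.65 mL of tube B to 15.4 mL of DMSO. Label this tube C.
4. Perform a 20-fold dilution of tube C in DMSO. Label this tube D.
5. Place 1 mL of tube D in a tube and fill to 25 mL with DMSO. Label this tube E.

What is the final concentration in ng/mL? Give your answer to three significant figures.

Step 1: 2.5 mL + 5 mL = 7.5 mL total → factor 7.5/2.5 = 3
Step 2: 0.12 mL brought to 23 mL → factor 23/0.12 = 191.67
Step 3: 2.65 mL + 15.4 mL = 18.05 mL total → factor 18.05/2.65 = 6.8113
Step 4: 20-fold → factor 20
Step 5: 1 mL brought to 25 mL → factor 25/1 = 25
Overall dilution factor = 3 × 191.67 × 6.8113 × 20 × 25 = 1.9583 × 10^6
Final = 4.00 g/L / 1.9583 × 10^6 = 2.043 × 10^-6 g/L = 2.04 ng/mL

2.04 ng/mL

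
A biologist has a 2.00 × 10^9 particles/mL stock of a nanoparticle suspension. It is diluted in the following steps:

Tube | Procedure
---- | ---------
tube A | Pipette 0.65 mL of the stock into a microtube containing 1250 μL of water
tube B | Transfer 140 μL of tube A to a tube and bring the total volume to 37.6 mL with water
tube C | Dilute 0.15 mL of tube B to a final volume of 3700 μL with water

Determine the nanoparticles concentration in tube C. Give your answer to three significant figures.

Step 1: 0.65 mL + 1250 μL = 1.9 mL total → factor 1.9/0.65 = 2.9231
Step 2: 140 μL brought to 37.6 mL → factor 37600/140 = 268.57
Step 3: 0.15 mL brought to 3700 μL → factor 3.7/0.15 = 24.667
Overall dilution factor = 2.9231 × 268.57 × 24.667 = 19365
Final = 2.00 × 10^9 particles/mL / 19365 = 1.03 × 10^5 particles/mL

1.03 × 10^5 particles/mL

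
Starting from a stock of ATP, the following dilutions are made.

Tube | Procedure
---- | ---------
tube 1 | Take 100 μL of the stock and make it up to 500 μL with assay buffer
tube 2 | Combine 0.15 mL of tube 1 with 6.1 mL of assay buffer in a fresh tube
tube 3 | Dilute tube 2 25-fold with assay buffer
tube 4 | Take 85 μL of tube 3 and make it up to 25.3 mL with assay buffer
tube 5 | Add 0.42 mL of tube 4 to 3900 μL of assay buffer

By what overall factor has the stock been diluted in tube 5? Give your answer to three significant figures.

Step 1: 100 μL brought to 500 μL → factor 500/100 = 5
Step 2: 0.15 mL + 6.1 mL = 6.25 mL total → factor 6.25/0.15 = 41.667
Step 3: 25-fold → factor 25
Step 4: 85 μL brought to 25.3 mL → factor 25300/85 = 297.65
Step 5: 0.42 mL + 3900 μL = 4.32 mL total → factor 4.32/0.42 = 10.286
Overall dilution factor = 5 × 41.667 × 25 × 297.65 × 10.286 = 1.5945 × 10^7

1.59 × 10^7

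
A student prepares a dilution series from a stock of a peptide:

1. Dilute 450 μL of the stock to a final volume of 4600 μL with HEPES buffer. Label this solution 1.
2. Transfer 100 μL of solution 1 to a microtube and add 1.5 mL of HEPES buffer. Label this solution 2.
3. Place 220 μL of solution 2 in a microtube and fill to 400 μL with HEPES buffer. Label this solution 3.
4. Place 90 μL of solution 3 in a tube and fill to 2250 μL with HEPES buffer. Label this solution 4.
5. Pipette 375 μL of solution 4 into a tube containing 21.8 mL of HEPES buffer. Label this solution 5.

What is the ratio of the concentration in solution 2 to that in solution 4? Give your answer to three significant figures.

Step 1: 450 μL brought to 4600 μL → factor 4600/450 = 10.222
Step 2: 100 μL + 1.5 mL = 1600 μL total → factor 1600/100 = 16
Step 3: 220 μL brought to 400 μL → factor 400/220 = 1.8182
Step 4: 90 μL brought to 2250 μL → factor 2250/90 = 25
Dilution factor to solution 2 = 163.56; to solution 4 = 7434.3
[solution 2]/[solution 4] = (factor to solution 4)/(factor to solution 2) = 7434.3/163.56 = 45.5

45.5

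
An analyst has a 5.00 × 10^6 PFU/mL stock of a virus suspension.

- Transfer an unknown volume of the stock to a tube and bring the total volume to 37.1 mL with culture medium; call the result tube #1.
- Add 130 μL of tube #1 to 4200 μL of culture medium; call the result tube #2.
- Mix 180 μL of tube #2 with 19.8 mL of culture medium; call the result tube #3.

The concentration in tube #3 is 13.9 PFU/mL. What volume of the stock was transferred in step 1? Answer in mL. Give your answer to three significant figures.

Step 1: v brought to 37.1 mL → factor = 37.1 mL/v
Step 2: 130 μL + 4200 μL = 4330 μL total → factor 4330/130 = 33.308
Step 3: 180 μL + 19.8 mL = 19980 μL total → factor 19980/180 = 111
Product of known-step factors = 3697.2
Overall factor = 5.00 × 10^6 PFU/mL / (13.9 PFU/mL) = 3.5971 × 10^5
Step-1 factor = 3.5971 × 10^5 / 3697.2 = 97.294
v = 37.1 mL / 97.294 = 0.381 mL

0.381 mL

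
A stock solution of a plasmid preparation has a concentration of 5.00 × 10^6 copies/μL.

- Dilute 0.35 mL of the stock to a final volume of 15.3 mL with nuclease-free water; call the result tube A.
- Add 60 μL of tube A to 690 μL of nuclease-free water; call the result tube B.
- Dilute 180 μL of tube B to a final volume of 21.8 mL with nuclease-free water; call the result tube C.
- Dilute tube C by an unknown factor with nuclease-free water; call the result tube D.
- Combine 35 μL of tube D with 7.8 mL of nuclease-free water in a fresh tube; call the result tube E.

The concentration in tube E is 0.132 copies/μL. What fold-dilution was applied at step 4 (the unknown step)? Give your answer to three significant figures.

Step 1: 0.35 mL brought to 15.3 mL → factor 15.3/0.35 = 43.714
Step 2: 60 μL + 690 μL = 750 μL total → factor 750/60 = 12.5
Step 3: 180 μL brought to 21.8 mL → factor 21800/180 = 121.11
Step 4: unknown factor x
Step 5: 35 μL + 7.8 mL = 7835 μL total → factor 7835/35 = 223.86
Product of known-step factors = 1.4815 × 10^7
Overall factor = 5.00 × 10^6 copies/μL / (0.132 copies/μL) = 3.7879 × 10^7
x = 3.7879 × 10^7 / 1.4815 × 10^7 = 2.56

2.56-fold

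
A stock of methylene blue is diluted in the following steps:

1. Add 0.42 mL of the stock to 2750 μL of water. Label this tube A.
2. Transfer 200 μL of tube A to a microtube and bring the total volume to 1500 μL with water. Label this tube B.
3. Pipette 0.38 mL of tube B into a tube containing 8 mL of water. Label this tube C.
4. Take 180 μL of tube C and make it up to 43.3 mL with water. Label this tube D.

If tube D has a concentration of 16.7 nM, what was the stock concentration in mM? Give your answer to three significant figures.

Step 1: 0.42 mL + 2750 μL = 3.17 mL total → factor 3.17/0.42 = 7.5476
Step 2: 200 μL brought to 1500 μL → factor 1500/200 = 7.5
Step 3: 0.38 mL + 8 mL = 8.38 mL total → factor 8.38/0.38 = 22.053
Step 4: 180 μL brought to 43.3 mL → factor 43300/180 = 240.56
Overall dilution factor = 7.5476 × 7.5 × 22.053 × 240.56 = 3.0029 × 10^5
Stock = 16.7 nM × 3.0029 × 10^5 = 5.015 × 10^6 nM = 5.01 mM

5.01 mM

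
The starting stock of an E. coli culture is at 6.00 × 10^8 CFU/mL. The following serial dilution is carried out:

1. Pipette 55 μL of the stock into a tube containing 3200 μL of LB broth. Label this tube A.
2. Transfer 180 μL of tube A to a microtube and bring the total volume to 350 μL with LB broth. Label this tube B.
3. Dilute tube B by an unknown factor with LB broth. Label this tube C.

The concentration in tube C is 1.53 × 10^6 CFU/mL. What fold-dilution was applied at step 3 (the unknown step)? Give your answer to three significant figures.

Step 1: 55 μL + 3200 μL = 3255 μL total → factor 3255/55 = 59.182
Step 2: 180 μL brought to 350 μL → factor 350/180 = 1.9444
Step 3: unknown factor x
Product of known-step factors = 115.08
Overall factor = 6.00 × 10^8 CFU/mL / (1.53 × 10^6 CFU/mL) = 392.16
x = 392.16 / 115.08 = 3.41

3.41-fold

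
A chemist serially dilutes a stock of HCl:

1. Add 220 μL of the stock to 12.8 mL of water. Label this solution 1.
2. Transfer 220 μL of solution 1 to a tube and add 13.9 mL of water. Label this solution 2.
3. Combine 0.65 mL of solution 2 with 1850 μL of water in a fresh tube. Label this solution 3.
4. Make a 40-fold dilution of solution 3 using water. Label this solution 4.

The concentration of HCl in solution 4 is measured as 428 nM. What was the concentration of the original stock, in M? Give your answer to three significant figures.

Step 1: 220 μL + 12.8 mL = 13020 μL total → factor 13020/220 = 59.182
Step 2: 220 μL + 13.9 mL = 14120 μL total → factor 14120/220 = 64.182
Step 3: 0.65 mL + 1850 μL = 2.5 mL total → factor 2.5/0.65 = 3.8462
Step 4: 40-fold → factor 40
Overall dilution factor = 59.182 × 64.182 × 3.8462 × 40 = 5.8437 × 10^5
Stock = 428 nM × 5.8437 × 10^5 = 2.501 × 10^8 nM = 0.250 M

0.250 M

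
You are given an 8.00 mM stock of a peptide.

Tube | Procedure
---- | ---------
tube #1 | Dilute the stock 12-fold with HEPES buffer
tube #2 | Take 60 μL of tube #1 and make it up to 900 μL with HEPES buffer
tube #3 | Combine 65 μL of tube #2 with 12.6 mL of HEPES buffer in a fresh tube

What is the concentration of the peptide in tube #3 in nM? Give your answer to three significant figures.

Step 1: 12-fold → factor 12
Step 2: 60 μL brought to 900 μL → factor 900/60 = 15
Step 3: 65 μL + 12.6 mL = 12665 μL total → factor 12665/65 = 194.85
Overall dilution factor = 12 × 15 × 194.85 = 35072
Final = 8.00 mM / 35072 = 0.0002281 mM = 228 nM

228 nM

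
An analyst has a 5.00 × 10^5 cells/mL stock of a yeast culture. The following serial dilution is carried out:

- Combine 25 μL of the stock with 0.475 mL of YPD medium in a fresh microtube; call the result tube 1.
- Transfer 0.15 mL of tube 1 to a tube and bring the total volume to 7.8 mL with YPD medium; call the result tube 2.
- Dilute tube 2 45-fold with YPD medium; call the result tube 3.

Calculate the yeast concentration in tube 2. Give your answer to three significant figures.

Step 1: 25 μL + 0.475 mL = 500 μL total → factor 500/25 = 20
Step 2: 0.15 mL brought to 7.8 mL → factor 7.8/0.15 = 52
Dilution factor through tube 2 = 20 × 52 = 1040
[tube 2] = 5.00 × 10^5 cells/mL / 1040 = 481 cells/mL

481 cells/mL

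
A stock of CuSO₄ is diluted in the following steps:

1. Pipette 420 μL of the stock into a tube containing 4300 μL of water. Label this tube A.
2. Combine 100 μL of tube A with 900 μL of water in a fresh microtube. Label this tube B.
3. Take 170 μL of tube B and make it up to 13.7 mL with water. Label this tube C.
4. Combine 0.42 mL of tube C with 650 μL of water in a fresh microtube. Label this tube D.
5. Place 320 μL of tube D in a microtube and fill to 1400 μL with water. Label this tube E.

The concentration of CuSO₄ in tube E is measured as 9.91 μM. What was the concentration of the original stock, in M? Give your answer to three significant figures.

Step 1: 420 μL + 4300 μL = 4720 μL total → factor 4720/420 = 11.238
Step 2: 100 μL + 900 μL = 1000 μL total → factor 1000/100 = 10
Step 3: 170 μL brought to 13.7 mL → factor 13700/170 = 80.588
Step 4: 0.42 mL + 650 μL = 1.07 mL total → factor 1.07/0.42 = 2.5476
Step 5: 320 μL brought to 1400 μL → factor 1400/320 = 4.375
Overall dilution factor = 11.238 × 10 × 80.588 × 2.5476 × 4.375 = 1.0094 × 10^5
Stock = 9.91 μM × 1.0094 × 10^5 = 1.000 × 10^6 μM = 1.00 M

1.00 M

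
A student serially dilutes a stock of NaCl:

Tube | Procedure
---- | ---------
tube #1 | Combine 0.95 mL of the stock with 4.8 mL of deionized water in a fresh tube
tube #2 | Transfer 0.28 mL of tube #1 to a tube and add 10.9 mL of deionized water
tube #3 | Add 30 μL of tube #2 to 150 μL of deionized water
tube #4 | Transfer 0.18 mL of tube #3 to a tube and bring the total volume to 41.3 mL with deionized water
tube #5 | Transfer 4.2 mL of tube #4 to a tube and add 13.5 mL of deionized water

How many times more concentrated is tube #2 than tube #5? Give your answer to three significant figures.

Step 1: 0.95 mL + 4.8 mL = 5.75 mL total → factor 5.75/0.95 = 6.0526
Step 2: 0.28 mL + 10.9 mL = 11.18 mL total → factor 11.18/0.28 = 39.929
Step 3: 30 μL + 150 μL = 180 μL total → factor 180/30 = 6
Step 4: 0.18 mL brought to 41.3 mL → factor 41.3/0.18 = 229.44
Step 5: 4.2 mL + 13.5 mL = 17.7 mL total → factor 17.7/4.2 = 4.2143
Dilution factor to tube #2 = 241.67; to tube #5 = 1.4021 × 10^6
[tube #2]/[tube #5] = (factor to tube #5)/(factor to tube #2) = 1.4021 × 10^6/241.67 = 5.80 × 10^3

5.80 × 10^3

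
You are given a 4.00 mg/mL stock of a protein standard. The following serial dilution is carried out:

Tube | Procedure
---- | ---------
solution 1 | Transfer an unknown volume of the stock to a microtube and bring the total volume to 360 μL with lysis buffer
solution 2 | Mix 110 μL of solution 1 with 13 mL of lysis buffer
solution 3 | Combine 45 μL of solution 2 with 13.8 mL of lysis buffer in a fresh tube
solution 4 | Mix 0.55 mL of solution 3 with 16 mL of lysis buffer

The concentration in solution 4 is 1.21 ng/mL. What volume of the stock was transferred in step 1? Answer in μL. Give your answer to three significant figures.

Step 1: v brought to 360 μL → factor = 360 μL/v
Step 2: 110 μL + 13 mL = 13110 μL total → factor 13110/110 = 119.18
Step 3: 45 μL + 13.8 mL = 13845 μL total → factor 13845/45 = 307.67
Step 4: 0.55 mL + 16 mL = 16.55 mL total → factor 16.55/0.55 = 30.091
Product of known-step factors = 1.1034 × 10^6
Overall factor = 4.00 mg/mL / (1.21 ng/mL) = 3.3058 × 10^6
Step-1 factor = 3.3058 × 10^6 / 1.1034 × 10^6 = 2.996
v = 360 μL / 2.996 = 120 μL

120 μL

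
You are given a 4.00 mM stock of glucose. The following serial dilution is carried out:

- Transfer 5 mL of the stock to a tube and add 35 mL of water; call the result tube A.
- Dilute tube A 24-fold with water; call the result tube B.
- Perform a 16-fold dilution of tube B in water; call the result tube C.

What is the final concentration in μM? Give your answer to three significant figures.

Step 1: 5 mL + 35 mL = 40 mL total → factor 40/5 = 8
Step 2: 24-fold → factor 24
Step 3: 16-fold → factor 16
Overall dilution factor = 8 × 24 × 16 = 3072
Final = 4.00 mM / 3072 = 0.001302 mM = 1.30 μM

1.30 μM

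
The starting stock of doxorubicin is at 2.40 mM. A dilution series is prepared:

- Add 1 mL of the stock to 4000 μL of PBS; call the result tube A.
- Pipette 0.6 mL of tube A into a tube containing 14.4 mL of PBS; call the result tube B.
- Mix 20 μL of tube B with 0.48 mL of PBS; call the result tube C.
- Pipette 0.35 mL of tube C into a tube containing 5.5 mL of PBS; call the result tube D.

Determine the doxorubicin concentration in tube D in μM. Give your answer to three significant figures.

0.0459 μM

Step 1: 1 mL + 4000 μL = 5 mL total → factor 5/1 = 5
Step 2: 0.6 mL + 14.4 mL = 15 mL total → factor 15/0.6 = 25
Step 3: 20 μL + 0.48 mL = 500 μL total → factor 500/20 = 25
Step 4: 0.35 mL + 5.5 mL = 5.85 mL total → factor 5.85/0.35 = 16.714
Overall dilution factor = 5 × 25 × 25 × 16.714 = 52232
Final = 2.40 mM / 52232 = 4.595 × 10^-5 mM = 0.0459 μM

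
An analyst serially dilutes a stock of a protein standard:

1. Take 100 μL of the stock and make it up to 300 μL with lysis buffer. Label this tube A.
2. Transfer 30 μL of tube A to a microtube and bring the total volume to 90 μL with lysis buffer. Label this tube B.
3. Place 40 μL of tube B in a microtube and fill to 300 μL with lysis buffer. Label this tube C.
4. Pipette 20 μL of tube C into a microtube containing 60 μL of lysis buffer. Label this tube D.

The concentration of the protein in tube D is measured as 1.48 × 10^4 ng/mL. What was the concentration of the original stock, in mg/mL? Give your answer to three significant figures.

4.00 mg/mL

Step 1: 100 μL brought to 300 μL → factor 300/100 = 3
Step 2: 30 μL brought to 90 μL → factor 90/30 = 3
Step 3: 40 μL brought to 300 μL → factor 300/40 = 7.5
Step 4: 20 μL + 60 μL = 80 μL total → factor 80/20 = 4
Overall dilution factor = 3 × 3 × 7.5 × 4 = 270
Stock = 1.48 × 10^4 ng/mL × 270 = 3.996 × 10^6 ng/mL = 4.00 mg/mL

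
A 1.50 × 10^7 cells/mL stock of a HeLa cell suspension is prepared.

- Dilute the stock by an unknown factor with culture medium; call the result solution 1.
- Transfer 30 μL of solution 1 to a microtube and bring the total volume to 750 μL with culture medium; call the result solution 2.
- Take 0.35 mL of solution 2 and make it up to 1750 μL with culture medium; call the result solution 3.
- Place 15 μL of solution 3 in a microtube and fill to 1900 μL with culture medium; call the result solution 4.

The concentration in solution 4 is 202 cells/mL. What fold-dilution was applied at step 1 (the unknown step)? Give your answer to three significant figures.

4.69-fold

Step 1: unknown factor x
Step 2: 30 μL brought to 750 μL → factor 750/30 = 25
Step 3: 0.35 mL brought to 1750 μL → factor 1.75/0.35 = 5
Step 4: 15 μL brought to 1900 μL → factor 1900/15 = 126.67
Product of known-step factors = 15833
Overall factor = 1.50 × 10^7 cells/mL / (202 cells/mL) = 74257
x = 74257 / 15833 = 4.69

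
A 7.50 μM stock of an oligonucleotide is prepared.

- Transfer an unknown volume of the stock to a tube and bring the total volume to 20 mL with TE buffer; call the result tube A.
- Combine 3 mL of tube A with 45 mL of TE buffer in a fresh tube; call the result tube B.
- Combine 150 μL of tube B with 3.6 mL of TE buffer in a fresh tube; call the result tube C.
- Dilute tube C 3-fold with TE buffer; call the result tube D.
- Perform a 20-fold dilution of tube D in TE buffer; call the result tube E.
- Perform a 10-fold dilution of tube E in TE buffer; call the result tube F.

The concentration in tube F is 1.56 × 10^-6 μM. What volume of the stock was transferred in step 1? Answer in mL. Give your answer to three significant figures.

Step 1: v brought to 20 mL → factor = 20 mL/v
Step 2: 3 mL + 45 mL = 48 mL total → factor 48/3 = 16
Step 3: 150 μL + 3.6 mL = 3750 μL total → factor 3750/150 = 25
Step 4: 3-fold → factor 3
Step 5: 20-fold → factor 20
Step 6: 10-fold → factor 10
Product of known-step factors = 2.4 × 10^5
Overall factor = 7.50 μM / (1.56 × 10^-6 μM) = 4.8077 × 10^6
Step-1 factor = 4.8077 × 10^6 / 2.4 × 10^5 = 20.032
v = 20 mL / 20.032 = 0.998 mL

0.998 mL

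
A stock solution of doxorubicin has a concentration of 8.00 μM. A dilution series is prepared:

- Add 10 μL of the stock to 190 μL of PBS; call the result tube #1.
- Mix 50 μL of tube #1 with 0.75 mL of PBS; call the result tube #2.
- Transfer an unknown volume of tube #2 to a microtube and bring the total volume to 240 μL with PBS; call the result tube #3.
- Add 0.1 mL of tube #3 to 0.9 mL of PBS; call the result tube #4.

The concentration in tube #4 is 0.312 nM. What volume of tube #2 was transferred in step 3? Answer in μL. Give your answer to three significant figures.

30.0 μL

Step 1: 10 μL + 190 μL = 200 μL total → factor 200/10 = 20
Step 2: 50 μL + 0.75 mL = 800 μL total → factor 800/50 = 16
Step 3: v brought to 240 μL → factor = 240 μL/v
Step 4: 0.1 mL + 0.9 mL = 1 mL total → factor 1/0.1 = 10
Product of known-step factors = 3200
Overall factor = 8.00 μM / (0.312 nM) = 25641
Step-3 factor = 25641 / 3200 = 8.0128
v = 240 μL / 8.0128 = 30.0 μL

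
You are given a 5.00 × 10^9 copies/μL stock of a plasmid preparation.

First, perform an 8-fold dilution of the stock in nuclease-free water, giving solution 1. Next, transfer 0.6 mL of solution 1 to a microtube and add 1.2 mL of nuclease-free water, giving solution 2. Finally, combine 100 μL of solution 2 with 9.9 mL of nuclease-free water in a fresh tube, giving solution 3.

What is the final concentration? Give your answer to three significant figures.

Step 1: 8-fold → factor 8
Step 2: 0.6 mL + 1.2 mL = 1.8 mL total → factor 1.8/0.6 = 3
Step 3: 100 μL + 9.9 mL = 10000 μL total → factor 10000/100 = 100
Overall dilution factor = 8 × 3 × 100 = 2400
Final = 5.00 × 10^9 copies/μL / 2400 = 2.08 × 10^6 copies/μL

2.08 × 10^6 copies/μL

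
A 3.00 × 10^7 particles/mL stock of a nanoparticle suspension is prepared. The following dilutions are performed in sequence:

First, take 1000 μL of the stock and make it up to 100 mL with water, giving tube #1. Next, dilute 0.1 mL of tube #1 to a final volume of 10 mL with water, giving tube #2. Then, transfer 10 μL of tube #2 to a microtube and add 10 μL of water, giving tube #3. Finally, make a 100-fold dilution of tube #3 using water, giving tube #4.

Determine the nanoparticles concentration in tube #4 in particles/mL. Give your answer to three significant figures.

Step 1: 1000 μL brought to 100 mL → factor 1 × 10^5/1000 = 100
Step 2: 0.1 mL brought to 10 mL → factor 10/0.1 = 100
Step 3: 10 μL + 10 μL = 20 μL total → factor 20/10 = 2
Step 4: 100-fold → factor 100
Overall dilution factor = 100 × 100 × 2 × 100 = 2 × 10^6
Final = 3.00 × 10^7 particles/mL / 2 × 10^6 = 15.0 particles/mL

15.0 particles/mL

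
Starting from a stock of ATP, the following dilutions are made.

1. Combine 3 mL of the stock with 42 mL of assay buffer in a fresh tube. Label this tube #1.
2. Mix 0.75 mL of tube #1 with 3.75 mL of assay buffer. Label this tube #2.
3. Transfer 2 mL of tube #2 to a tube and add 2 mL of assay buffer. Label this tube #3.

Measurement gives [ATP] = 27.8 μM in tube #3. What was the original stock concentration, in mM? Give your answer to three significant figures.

Step 1: 3 mL + 42 mL = 45 mL total → factor 45/3 = 15
Step 2: 0.75 mL + 3.75 mL = 4.5 mL total → factor 4.5/0.75 = 6
Step 3: 2 mL + 2 mL = 4 mL total → factor 4/2 = 2
Overall dilution factor = 15 × 6 × 2 = 180
Stock = 27.8 μM × 180 = 5004 μM = 5.00 mM

5.00 mM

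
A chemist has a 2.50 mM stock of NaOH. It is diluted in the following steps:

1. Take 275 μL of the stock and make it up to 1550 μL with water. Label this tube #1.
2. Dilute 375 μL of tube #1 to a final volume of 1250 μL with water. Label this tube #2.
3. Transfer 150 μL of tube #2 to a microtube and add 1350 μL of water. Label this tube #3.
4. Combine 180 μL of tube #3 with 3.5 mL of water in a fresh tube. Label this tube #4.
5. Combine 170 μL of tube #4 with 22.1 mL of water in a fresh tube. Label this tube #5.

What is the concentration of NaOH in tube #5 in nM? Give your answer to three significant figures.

4.97 nM

Step 1: 275 μL brought to 1550 μL → factor 1550/275 = 5.6364
Step 2: 375 μL brought to 1250 μL → factor 1250/375 = 3.3333
Step 3: 150 μL + 1350 μL = 1500 μL total → factor 1500/150 = 10
Step 4: 180 μL + 3.5 mL = 3680 μL total → factor 3680/180 = 20.444
Step 5: 170 μL + 22.1 mL = 22270 μL total → factor 22270/170 = 131
Overall dilution factor = 5.6364 × 3.3333 × 10 × 20.444 × 131 = 5.0318 × 10^5
Final = 2.50 mM / 5.0318 × 10^5 = 4.968 × 10^-6 mM = 4.97 nM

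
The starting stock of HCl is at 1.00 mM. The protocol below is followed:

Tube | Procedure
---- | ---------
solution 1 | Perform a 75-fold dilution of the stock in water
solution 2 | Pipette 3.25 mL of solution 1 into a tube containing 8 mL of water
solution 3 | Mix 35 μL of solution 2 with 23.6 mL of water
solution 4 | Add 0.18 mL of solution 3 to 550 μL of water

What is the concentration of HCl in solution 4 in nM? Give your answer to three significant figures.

1.41 nM

Step 1: 75-fold → factor 75
Step 2: 3.25 mL + 8 mL = 11.25 mL total → factor 11.25/3.25 = 3.4615
Step 3: 35 μL + 23.6 mL = 23635 μL total → factor 23635/35 = 675.29
Step 4: 0.18 mL + 550 μL = 0.73 mL total → factor 0.73/0.18 = 4.0556
Overall dilution factor = 75 × 3.4615 × 675.29 × 4.0556 = 7.11 × 10^5
Final = 1.00 mM / 7.11 × 10^5 = 1.406 × 10^-6 mM = 1.41 nM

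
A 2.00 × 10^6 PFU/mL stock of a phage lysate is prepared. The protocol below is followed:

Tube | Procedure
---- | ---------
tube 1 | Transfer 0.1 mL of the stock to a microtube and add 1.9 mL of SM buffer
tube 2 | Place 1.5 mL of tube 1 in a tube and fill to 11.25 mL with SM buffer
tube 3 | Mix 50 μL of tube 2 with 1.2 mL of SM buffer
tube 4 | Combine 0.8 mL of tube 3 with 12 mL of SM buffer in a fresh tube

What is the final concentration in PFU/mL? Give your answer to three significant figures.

Step 1: 0.1 mL + 1.9 mL = 2 mL total → factor 2/0.1 = 20
Step 2: 1.5 mL brought to 11.25 mL → factor 11.25/1.5 = 7.5
Step 3: 50 μL + 1.2 mL = 1250 μL total → factor 1250/50 = 25
Step 4: 0.8 mL + 12 mL = 12.8 mL total → factor 12.8/0.8 = 16
Overall dilution factor = 20 × 7.5 × 25 × 16 = 60000
Final = 2.00 × 10^6 PFU/mL / 60000 = 33.3 PFU/mL

33.3 PFU/mL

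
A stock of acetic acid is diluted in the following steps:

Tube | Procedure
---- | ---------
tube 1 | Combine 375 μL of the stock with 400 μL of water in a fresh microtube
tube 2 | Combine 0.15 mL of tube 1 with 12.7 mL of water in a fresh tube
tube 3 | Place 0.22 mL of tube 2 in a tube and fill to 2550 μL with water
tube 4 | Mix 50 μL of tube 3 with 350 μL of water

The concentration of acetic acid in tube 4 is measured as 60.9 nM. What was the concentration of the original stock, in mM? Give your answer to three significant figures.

Step 1: 375 μL + 400 μL = 775 μL total → factor 775/375 = 2.0667
Step 2: 0.15 mL + 12.7 mL = 12.85 mL total → factor 12.85/0.15 = 85.667
Step 3: 0.22 mL brought to 2550 μL → factor 2.55/0.22 = 11.591
Step 4: 50 μL + 350 μL = 400 μL total → factor 400/50 = 8
Overall dilution factor = 2.0667 × 85.667 × 11.591 × 8 = 16417
Stock = 60.9 nM × 16417 = 9.998 × 10^5 nM = 1.00 mM

1.00 mM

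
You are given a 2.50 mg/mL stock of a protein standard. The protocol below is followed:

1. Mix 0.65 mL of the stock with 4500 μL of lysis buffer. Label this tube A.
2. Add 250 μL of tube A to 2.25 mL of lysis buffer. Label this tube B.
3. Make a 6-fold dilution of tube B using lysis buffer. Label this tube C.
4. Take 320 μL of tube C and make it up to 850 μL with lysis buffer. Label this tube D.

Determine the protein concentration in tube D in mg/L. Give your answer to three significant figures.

Step 1: 0.65 mL + 4500 μL = 5.15 mL total → factor 5.15/0.65 = 7.9231
Step 2: 250 μL + 2.25 mL = 2500 μL total → factor 2500/250 = 10
Step 3: 6-fold → factor 6
Step 4: 320 μL brought to 850 μL → factor 850/320 = 2.6562
Overall dilution factor = 7.9231 × 10 × 6 × 2.6562 = 1262.7
Final = 2.50 mg/mL / 1262.7 = 0.001980 mg/mL = 1.98 mg/L

1.98 mg/L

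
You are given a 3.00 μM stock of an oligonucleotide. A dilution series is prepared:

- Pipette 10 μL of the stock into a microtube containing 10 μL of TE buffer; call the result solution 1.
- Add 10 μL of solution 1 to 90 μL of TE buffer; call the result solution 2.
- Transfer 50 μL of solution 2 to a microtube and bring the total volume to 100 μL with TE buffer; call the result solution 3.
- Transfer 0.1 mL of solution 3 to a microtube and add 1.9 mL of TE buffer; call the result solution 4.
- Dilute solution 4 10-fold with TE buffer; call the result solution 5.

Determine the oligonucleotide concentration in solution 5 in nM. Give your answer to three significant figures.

0.375 nM

Step 1: 10 μL + 10 μL = 20 μL total → factor 20/10 = 2
Step 2: 10 μL + 90 μL = 100 μL total → factor 100/10 = 10
Step 3: 50 μL brought to 100 μL → factor 100/50 = 2
Step 4: 0.1 mL + 1.9 mL = 2 mL total → factor 2/0.1 = 20
Step 5: 10-fold → factor 10
Overall dilution factor = 2 × 10 × 2 × 20 × 10 = 8000
Final = 3.00 μM / 8000 = 0.0003750 μM = 0.375 nM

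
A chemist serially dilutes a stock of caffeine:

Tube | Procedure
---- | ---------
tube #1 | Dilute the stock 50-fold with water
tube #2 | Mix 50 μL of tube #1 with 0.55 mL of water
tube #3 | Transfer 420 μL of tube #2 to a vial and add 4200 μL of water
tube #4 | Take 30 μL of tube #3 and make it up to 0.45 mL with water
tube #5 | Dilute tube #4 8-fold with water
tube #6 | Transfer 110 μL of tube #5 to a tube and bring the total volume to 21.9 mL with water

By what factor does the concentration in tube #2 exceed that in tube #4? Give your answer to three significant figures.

165

Step 1: 50-fold → factor 50
Step 2: 50 μL + 0.55 mL = 600 μL total → factor 600/50 = 12
Step 3: 420 μL + 4200 μL = 4620 μL total → factor 4620/420 = 11
Step 4: 30 μL brought to 0.45 mL → factor 450/30 = 15
Dilution factor to tube #2 = 600; to tube #4 = 99000
[tube #2]/[tube #4] = (factor to tube #4)/(factor to tube #2) = 99000/600 = 165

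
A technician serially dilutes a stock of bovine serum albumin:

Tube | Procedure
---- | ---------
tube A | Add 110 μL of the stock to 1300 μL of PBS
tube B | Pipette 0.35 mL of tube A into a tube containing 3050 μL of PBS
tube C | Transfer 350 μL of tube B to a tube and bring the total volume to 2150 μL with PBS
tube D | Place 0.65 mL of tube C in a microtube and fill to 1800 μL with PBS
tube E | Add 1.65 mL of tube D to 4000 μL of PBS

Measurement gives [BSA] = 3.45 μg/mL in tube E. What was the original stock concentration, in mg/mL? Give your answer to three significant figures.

Step 1: 110 μL + 1300 μL = 1410 μL total → factor 1410/110 = 12.818
Step 2: 0.35 mL + 3050 μL = 3.4 mL total → factor 3.4/0.35 = 9.7143
Step 3: 350 μL brought to 2150 μL → factor 2150/350 = 6.1429
Step 4: 0.65 mL brought to 1800 μL → factor 1.8/0.65 = 2.7692
Step 5: 1.65 mL + 4000 μL = 5.65 mL total → factor 5.65/1.65 = 3.4242
Overall dilution factor = 12.818 × 9.7143 × 6.1429 × 2.7692 × 3.4242 = 7253.2
Stock = 3.45 μg/mL × 7253.2 = 2.502 × 10^4 μg/mL = 25.0 mg/mL

25.0 mg/mL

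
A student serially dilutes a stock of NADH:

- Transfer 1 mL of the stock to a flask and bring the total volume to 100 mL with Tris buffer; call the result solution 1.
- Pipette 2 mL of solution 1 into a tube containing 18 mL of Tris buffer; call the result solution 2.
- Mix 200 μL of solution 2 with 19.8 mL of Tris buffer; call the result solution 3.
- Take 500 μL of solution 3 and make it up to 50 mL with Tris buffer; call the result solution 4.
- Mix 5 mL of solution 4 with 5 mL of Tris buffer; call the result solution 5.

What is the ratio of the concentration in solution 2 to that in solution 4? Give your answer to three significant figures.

Step 1: 1 mL brought to 100 mL → factor 100/1 = 100
Step 2: 2 mL + 18 mL = 20 mL total → factor 20/2 = 10
Step 3: 200 μL + 19.8 mL = 20000 μL total → factor 20000/200 = 100
Step 4: 500 μL brought to 50 mL → factor 50000/500 = 100
Dilution factor to solution 2 = 1000; to solution 4 = 1 × 10^7
[solution 2]/[solution 4] = (factor to solution 4)/(factor to solution 2) = 1 × 10^7/1000 = 1.00 × 10^4

1.00 × 10^4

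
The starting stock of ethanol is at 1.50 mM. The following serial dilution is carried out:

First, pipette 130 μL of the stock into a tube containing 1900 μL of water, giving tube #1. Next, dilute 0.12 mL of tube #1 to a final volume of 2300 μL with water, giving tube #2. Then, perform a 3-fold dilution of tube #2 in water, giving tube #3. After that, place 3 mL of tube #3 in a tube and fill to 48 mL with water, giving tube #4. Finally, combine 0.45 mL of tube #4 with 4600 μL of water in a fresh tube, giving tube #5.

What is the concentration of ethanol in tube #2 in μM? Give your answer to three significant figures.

Step 1: 130 μL + 1900 μL = 2030 μL total → factor 2030/130 = 15.615
Step 2: 0.12 mL brought to 2300 μL → factor 2.3/0.12 = 19.167
Dilution factor through tube #2 = 15.615 × 19.167 = 299.29
[tube #2] = 1.50 mM / 299.29 = 0.005012 mM = 5.01 μM

5.01 μM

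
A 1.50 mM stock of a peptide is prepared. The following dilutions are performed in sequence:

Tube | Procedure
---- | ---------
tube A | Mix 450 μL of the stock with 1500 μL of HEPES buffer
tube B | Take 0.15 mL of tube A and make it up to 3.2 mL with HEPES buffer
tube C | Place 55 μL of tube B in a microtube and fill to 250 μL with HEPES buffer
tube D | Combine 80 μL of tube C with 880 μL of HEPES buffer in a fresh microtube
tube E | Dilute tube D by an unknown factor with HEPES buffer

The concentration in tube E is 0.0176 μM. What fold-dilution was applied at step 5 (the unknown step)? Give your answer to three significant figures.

16.9-fold

Step 1: 450 μL + 1500 μL = 1950 μL total → factor 1950/450 = 4.3333
Step 2: 0.15 mL brought to 3.2 mL → factor 3.2/0.15 = 21.333
Step 3: 55 μL brought to 250 μL → factor 250/55 = 4.5455
Step 4: 80 μL + 880 μL = 960 μL total → factor 960/80 = 12
Step 5: unknown factor x
Product of known-step factors = 5042.4
Overall factor = 1.50 mM / (0.0176 μM) = 85227
x = 85227 / 5042.4 = 16.9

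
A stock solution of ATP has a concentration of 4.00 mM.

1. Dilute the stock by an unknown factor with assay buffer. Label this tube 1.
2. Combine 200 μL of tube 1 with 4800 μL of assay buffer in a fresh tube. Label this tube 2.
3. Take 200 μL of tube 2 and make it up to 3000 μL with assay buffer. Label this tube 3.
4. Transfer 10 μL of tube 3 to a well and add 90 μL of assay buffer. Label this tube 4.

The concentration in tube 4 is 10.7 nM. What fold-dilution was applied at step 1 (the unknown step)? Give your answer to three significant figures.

99.7-fold

Step 1: unknown factor x
Step 2: 200 μL + 4800 μL = 5000 μL total → factor 5000/200 = 25
Step 3: 200 μL brought to 3000 μL → factor 3000/200 = 15
Step 4: 10 μL + 90 μL = 100 μL total → factor 100/10 = 10
Product of known-step factors = 3750
Overall factor = 4.00 mM / (10.7 nM) = 3.7383 × 10^5
x = 3.7383 × 10^5 / 3750 = 99.7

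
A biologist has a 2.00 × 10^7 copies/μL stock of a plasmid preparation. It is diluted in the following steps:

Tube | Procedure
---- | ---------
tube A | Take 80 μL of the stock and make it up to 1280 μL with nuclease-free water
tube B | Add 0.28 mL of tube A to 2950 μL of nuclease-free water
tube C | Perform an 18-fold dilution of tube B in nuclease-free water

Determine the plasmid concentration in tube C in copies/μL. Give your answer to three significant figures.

6.02 × 10^3 copies/μL

Step 1: 80 μL brought to 1280 μL → factor 1280/80 = 16
Step 2: 0.28 mL + 2950 μL = 3.23 mL total → factor 3.23/0.28 = 11.536
Step 3: 18-fold → factor 18
Overall dilution factor = 16 × 11.536 × 18 = 3322.3
Final = 2.00 × 10^7 copies/μL / 3322.3 = 6.02 × 10^3 copies/μL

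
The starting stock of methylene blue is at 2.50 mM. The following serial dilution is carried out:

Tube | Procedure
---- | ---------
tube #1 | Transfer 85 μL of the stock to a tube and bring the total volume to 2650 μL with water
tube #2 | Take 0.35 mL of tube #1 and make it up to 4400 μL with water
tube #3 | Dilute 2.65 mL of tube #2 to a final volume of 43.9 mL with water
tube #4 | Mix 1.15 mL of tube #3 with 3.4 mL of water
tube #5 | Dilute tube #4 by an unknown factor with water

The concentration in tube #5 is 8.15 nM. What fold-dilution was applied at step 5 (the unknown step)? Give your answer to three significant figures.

Step 1: 85 μL brought to 2650 μL → factor 2650/85 = 31.176
Step 2: 0.35 mL brought to 4400 μL → factor 4.4/0.35 = 12.571
Step 3: 2.65 mL brought to 43.9 mL → factor 43.9/2.65 = 16.566
Step 4: 1.15 mL + 3.4 mL = 4.55 mL total → factor 4.55/1.15 = 3.9565
Step 5: unknown factor x
Product of known-step factors = 25689
Overall factor = 2.50 mM / (8.15 nM) = 3.0675 × 10^5
x = 3.0675 × 10^5 / 25689 = 11.9

11.9-fold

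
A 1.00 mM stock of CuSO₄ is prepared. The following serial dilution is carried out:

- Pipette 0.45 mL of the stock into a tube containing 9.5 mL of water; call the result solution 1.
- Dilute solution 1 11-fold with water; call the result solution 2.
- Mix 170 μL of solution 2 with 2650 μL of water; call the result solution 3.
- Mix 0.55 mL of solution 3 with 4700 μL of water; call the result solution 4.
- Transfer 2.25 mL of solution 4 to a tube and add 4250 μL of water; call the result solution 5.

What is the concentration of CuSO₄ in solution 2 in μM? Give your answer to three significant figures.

4.11 μM

Step 1: 0.45 mL + 9.5 mL = 9.95 mL total → factor 9.95/0.45 = 22.111
Step 2: 11-fold → factor 11
Dilution factor through solution 2 = 22.111 × 11 = 243.22
[solution 2] = 1.00 mM / 243.22 = 0.004111 mM = 4.11 μM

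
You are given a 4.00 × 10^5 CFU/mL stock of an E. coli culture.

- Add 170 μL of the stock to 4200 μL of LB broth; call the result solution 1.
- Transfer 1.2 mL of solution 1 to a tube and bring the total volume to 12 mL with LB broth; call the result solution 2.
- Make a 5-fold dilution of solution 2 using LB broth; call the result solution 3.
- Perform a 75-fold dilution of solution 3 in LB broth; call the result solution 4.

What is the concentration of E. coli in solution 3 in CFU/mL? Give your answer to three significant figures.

311 CFU/mL

Step 1: 170 μL + 4200 μL = 4370 μL total → factor 4370/170 = 25.706
Step 2: 1.2 mL brought to 12 mL → factor 12/1.2 = 10
Step 3: 5-fold → factor 5
Dilution factor through solution 3 = 25.706 × 10 × 5 = 1285.3
[solution 3] = 4.00 × 10^5 CFU/mL / 1285.3 = 311 CFU/mL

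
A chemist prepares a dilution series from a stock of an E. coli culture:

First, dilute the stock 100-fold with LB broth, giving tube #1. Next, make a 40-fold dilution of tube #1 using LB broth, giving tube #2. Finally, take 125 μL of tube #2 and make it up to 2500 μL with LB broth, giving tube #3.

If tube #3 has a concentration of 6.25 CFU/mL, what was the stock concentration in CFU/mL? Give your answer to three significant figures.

Step 1: 100-fold → factor 100
Step 2: 40-fold → factor 40
Step 3: 125 μL brought to 2500 μL → factor 2500/125 = 20
Overall dilution factor = 100 × 40 × 20 = 80000
Stock = 6.25 CFU/mL × 80000 = 5.00 × 10^5 CFU/mL

5.00 × 10^5 CFU/mL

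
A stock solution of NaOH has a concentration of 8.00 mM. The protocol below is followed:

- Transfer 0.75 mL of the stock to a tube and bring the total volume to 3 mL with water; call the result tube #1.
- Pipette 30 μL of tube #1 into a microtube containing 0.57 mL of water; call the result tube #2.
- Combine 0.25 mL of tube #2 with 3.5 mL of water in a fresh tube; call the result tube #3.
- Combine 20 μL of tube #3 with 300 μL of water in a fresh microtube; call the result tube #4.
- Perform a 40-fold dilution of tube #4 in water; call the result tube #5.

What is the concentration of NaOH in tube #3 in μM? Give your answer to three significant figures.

6.67 μM

Step 1: 0.75 mL brought to 3 mL → factor 3/0.75 = 4
Step 2: 30 μL + 0.57 mL = 600 μL total → factor 600/30 = 20
Step 3: 0.25 mL + 3.5 mL = 3.75 mL total → factor 3.75/0.25 = 15
Dilution factor through tube #3 = 4 × 20 × 15 = 1200
[tube #3] = 8.00 mM / 1200 = 0.006667 mM = 6.67 μM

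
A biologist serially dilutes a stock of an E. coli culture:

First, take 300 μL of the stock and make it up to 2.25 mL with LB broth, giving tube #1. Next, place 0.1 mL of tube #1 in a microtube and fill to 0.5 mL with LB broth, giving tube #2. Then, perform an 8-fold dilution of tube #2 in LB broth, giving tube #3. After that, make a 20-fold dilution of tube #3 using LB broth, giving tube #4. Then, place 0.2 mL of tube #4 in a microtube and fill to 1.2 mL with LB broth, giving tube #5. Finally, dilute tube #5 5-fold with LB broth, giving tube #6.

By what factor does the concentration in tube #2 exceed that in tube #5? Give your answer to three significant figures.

960

Step 1: 300 μL brought to 2.25 mL → factor 2250/300 = 7.5
Step 2: 0.1 mL brought to 0.5 mL → factor 0.5/0.1 = 5
Step 3: 8-fold → factor 8
Step 4: 20-fold → factor 20
Step 5: 0.2 mL brought to 1.2 mL → factor 1.2/0.2 = 6
Dilution factor to tube #2 = 37.5; to tube #5 = 36000
[tube #2]/[tube #5] = (factor to tube #5)/(factor to tube #2) = 36000/37.5 = 960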